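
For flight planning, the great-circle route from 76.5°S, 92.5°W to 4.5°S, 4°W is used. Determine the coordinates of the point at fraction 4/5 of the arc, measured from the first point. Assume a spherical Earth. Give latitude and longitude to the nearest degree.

The haversine formula gives a central angle δ ≈ 1.488 rad (85.3°) between the endpoints.
Interpolate at f = 4/5 with slerp weights a = sin((1−f)δ)/sin δ ≈ 0.294, b = sin(fδ)/sin δ ≈ 0.932.
p = a·p₁ + b·p₂ ≈ (0.924, -0.133, -0.359); φ = arcsin(p_z) ≈ -21.05°, λ = atan2(p_y, p_x) ≈ -8.22°.

≈ 21°S, 8°W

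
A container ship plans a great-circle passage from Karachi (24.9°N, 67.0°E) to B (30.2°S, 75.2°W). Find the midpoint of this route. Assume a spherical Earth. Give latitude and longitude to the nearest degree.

From cos δ = sin φ₁ sin φ₂ + cos φ₁ cos φ₂ cos Δλ, the central angle is δ ≈ 2.552 rad (146.2°).
Interpolate at f = 1/2 with slerp weights a = sin((1−f)δ)/sin δ ≈ 1.721, b = sin(fδ)/sin δ ≈ 1.721.
p = a·p₁ + b·p₂ ≈ (0.990, -0.001, -0.141); φ = arcsin(p_z) ≈ -8.11°, λ = atan2(p_y, p_x) ≈ -0.07°.

≈ (8°S, 0°E)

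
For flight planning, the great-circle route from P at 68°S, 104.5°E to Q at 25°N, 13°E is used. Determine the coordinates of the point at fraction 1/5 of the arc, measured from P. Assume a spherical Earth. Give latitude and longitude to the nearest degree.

≈ 56°S, 61°E

Convert each endpoint to a unit vector on the sphere (x = cos φ cos λ, y = cos φ sin λ, z = sin φ).
The central angle between the endpoints is δ = arccos(p₁·p₂) ≈ 1.983 rad (113.6°).
Interpolate at f = 1/5 with slerp weights a = sin((1−f)δ)/sin δ ≈ 1.091, b = sin(fδ)/sin δ ≈ 0.422.
p = a·p₁ + b·p₂ ≈ (0.270, 0.482, -0.834); φ = arcsin(p_z) ≈ -56.48°, λ = atan2(p_y, p_x) ≈ 60.73°.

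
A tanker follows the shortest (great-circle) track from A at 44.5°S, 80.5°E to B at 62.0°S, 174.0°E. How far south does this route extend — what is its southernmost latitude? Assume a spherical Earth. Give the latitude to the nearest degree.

The great circle lies in the plane with unit normal n̂ = (p₁ × p₂)/|p₁ × p₂|.
Here n̂_z ≈ +0.417; the vertex latitude is φ_max = arccos|n̂_z| ≈ 65.3°.

≈ 65°S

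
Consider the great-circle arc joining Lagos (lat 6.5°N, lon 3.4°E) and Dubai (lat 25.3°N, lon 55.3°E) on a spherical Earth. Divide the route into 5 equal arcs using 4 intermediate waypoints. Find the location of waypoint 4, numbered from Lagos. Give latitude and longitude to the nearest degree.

≈ lat 23°N, lon 44°E

Convert each endpoint to a unit vector on the sphere (x = cos φ cos λ, y = cos φ sin λ, z = sin φ).
The central angle between the endpoints is δ = arccos(p₁·p₂) ≈ 0.924 rad (52.9°).
Interpolate at f = 4/5 with slerp weights a = sin((1−f)δ)/sin δ ≈ 0.230, b = sin(fδ)/sin δ ≈ 0.844.
p = a·p₁ + b·p₂ ≈ (0.663, 0.641, 0.387); φ = arcsin(p_z) ≈ 22.76°, λ = atan2(p_y, p_x) ≈ 44.04°.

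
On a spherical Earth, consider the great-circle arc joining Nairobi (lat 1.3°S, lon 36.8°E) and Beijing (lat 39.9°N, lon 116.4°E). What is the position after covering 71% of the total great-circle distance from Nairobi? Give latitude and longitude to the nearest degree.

The haversine formula gives a central angle δ ≈ 1.447 rad (82.9°) between the endpoints.
Interpolate at f = 0.71 with slerp weights a = sin((1−f)δ)/sin δ ≈ 0.410, b = sin(fδ)/sin δ ≈ 0.862.
p = a·p₁ + b·p₂ ≈ (0.034, 0.838, 0.544); φ = arcsin(p_z) ≈ 32.95°, λ = atan2(p_y, p_x) ≈ 87.65°.

≈ lat 33°N, lon 88°E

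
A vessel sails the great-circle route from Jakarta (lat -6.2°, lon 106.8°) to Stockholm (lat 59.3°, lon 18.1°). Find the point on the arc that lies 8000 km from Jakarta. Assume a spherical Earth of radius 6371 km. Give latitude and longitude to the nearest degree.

≈ lat 51°, lon 56°

Write both endpoints as unit vectors p₁, p₂ with components (cos φ cos λ, cos φ sin λ, sin φ).
The central angle between the endpoints is δ = arccos(p₁·p₂) ≈ 1.652 rad (94.7°). The total great-circle distance is δ·R ≈ 1.652 × 6371 ≈ 10526 km, so the target fraction is f = 8000/10526 ≈ 0.760.
Interpolate at f ≈ 0.760 with slerp weights a = sin((1−f)δ)/sin δ ≈ 0.388, b = sin(fδ)/sin δ ≈ 0.954.
p = a·p₁ + b·p₂ ≈ (0.352, 0.520, 0.778); φ = arcsin(p_z) ≈ 51.11°, λ = atan2(p_y, p_x) ≈ 55.94°.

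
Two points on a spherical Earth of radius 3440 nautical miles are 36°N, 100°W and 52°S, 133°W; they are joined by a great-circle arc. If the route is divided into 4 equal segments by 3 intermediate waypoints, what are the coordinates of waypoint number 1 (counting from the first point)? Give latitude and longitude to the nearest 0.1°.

≈ 13.9°N, 107.8°W

Write both endpoints as unit vectors p₁, p₂ with components (cos φ cos λ, cos φ sin λ, sin φ).
The central angle between the endpoints is δ = arccos(p₁·p₂) ≈ 1.616 rad (92.6°).
Interpolate at f = 1/4 with slerp weights a = sin((1−f)δ)/sin δ ≈ 0.937, b = sin(fδ)/sin δ ≈ 0.394.
p = a·p₁ + b·p₂ ≈ (-0.297, -0.924, 0.241); φ = arcsin(p_z) ≈ 13.94°, λ = atan2(p_y, p_x) ≈ -107.81°.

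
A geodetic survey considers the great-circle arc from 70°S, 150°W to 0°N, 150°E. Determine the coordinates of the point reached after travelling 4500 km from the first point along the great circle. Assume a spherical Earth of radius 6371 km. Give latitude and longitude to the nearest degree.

The haversine formula gives a central angle δ ≈ 1.399 rad (80.2°) between the endpoints. The total great-circle distance is δ·R ≈ 1.399 × 6371 ≈ 8913 km, so the target fraction is f = 4500/8913 ≈ 0.505.
Interpolate at f ≈ 0.505 with slerp weights a = sin((1−f)δ)/sin δ ≈ 0.648, b = sin(fδ)/sin δ ≈ 0.659.
p = a·p₁ + b·p₂ ≈ (-0.762, 0.219, -0.609); φ = arcsin(p_z) ≈ -37.52°, λ = atan2(p_y, p_x) ≈ 164.01°.

≈ 38°S, 164°E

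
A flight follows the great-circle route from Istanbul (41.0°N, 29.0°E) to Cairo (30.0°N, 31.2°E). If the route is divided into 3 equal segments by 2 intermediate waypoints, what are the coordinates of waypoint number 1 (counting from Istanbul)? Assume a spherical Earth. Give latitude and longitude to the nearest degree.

From cos δ = sin φ₁ sin φ₂ + cos φ₁ cos φ₂ cos Δλ, the central angle is δ ≈ 0.194 rad (11.1°).
Interpolate at f = 1/3 with slerp weights a = sin((1−f)δ)/sin δ ≈ 0.669, b = sin(fδ)/sin δ ≈ 0.335.
p = a·p₁ + b·p₂ ≈ (0.690, 0.395, 0.607); φ = arcsin(p_z) ≈ 37.34°, λ = atan2(p_y, p_x) ≈ 29.80°.

≈ 37°N, 30°E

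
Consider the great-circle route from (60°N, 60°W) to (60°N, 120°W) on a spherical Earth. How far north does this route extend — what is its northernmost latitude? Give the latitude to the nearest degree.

≈ 63°N

The great circle lies in the plane with unit normal n̂ = (p₁ × p₂)/|p₁ × p₂|.
Here n̂_z ≈ -0.447; the vertex latitude is φ_max = arccos|n̂_z| ≈ 63.4°.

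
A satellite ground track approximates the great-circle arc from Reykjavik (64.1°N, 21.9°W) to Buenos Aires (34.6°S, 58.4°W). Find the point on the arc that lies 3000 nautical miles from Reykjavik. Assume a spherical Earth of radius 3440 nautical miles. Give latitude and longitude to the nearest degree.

Convert each endpoint to a unit vector on the sphere (x = cos φ cos λ, y = cos φ sin λ, z = sin φ).
The central angle between the endpoints is δ = arccos(p₁·p₂) ≈ 1.794 rad (102.8°). The total great-circle distance is δ·R ≈ 1.794 × 3440 ≈ 6173 nmi, so the target fraction is f = 3000/6173 ≈ 0.486.
Interpolate at f ≈ 0.486 with slerp weights a = sin((1−f)δ)/sin δ ≈ 0.817, b = sin(fδ)/sin δ ≈ 0.785.
p = a·p₁ + b·p₂ ≈ (0.670, -0.684, 0.289); φ = arcsin(p_z) ≈ 16.82°, λ = atan2(p_y, p_x) ≈ -45.58°.

≈ 17°N, 46°W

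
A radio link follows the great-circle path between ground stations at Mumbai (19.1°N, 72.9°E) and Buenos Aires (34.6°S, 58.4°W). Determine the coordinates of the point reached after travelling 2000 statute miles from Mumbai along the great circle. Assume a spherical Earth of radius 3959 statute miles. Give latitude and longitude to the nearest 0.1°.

≈ (3.3°N, 48.1°E)

From cos δ = sin φ₁ sin φ₂ + cos φ₁ cos φ₂ cos Δλ, the central angle is δ ≈ 2.345 rad (134.4°). The total great-circle distance is δ·R ≈ 2.345 × 3959 ≈ 9284 mi, so the target fraction is f = 2000/9284 ≈ 0.215.
Interpolate at f ≈ 0.215 with slerp weights a = sin((1−f)δ)/sin δ ≈ 1.348, b = sin(fδ)/sin δ ≈ 0.677.
p = a·p₁ + b·p₂ ≈ (0.667, 0.743, 0.057); φ = arcsin(p_z) ≈ 3.26°, λ = atan2(p_y, p_x) ≈ 48.11°.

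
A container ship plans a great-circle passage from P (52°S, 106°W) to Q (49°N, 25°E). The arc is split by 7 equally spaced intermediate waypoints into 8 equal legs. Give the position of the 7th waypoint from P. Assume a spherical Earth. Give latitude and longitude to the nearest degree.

≈ (39°N, 3°E)

Write both endpoints as unit vectors p₁, p₂ with components (cos φ cos λ, cos φ sin λ, sin φ).
The central angle between the endpoints is δ = arccos(p₁·p₂) ≈ 2.605 rad (149.3°).
Interpolate at f = 7/8 with slerp weights a = sin((1−f)δ)/sin δ ≈ 0.626, b = sin(fδ)/sin δ ≈ 1.486.
p = a·p₁ + b·p₂ ≈ (0.777, 0.041, 0.628); φ = arcsin(p_z) ≈ 38.89°, λ = atan2(p_y, p_x) ≈ 3.04°.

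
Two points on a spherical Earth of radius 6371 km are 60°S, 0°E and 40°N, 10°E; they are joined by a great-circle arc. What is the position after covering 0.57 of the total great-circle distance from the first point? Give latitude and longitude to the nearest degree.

≈ 3°S, 7°E

Write both endpoints as unit vectors p₁, p₂ with components (cos φ cos λ, cos φ sin λ, sin φ).
The central angle between the endpoints is δ = arccos(p₁·p₂) ≈ 1.751 rad (100.3°).
Interpolate at f = 0.57 with slerp weights a = sin((1−f)δ)/sin δ ≈ 0.695, b = sin(fδ)/sin δ ≈ 0.854.
p = a·p₁ + b·p₂ ≈ (0.992, 0.114, -0.053); φ = arcsin(p_z) ≈ -3.03°, λ = atan2(p_y, p_x) ≈ 6.53°.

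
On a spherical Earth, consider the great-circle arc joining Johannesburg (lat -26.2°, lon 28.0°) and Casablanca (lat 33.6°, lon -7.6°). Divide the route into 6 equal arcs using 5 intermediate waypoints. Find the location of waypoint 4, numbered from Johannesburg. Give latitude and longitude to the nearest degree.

Write both endpoints as unit vectors p₁, p₂ with components (cos φ cos λ, cos φ sin λ, sin φ).
The central angle between the endpoints is δ = arccos(p₁·p₂) ≈ 1.199 rad (68.7°).
Interpolate at f = 4/6 with slerp weights a = sin((1−f)δ)/sin δ ≈ 0.418, b = sin(fδ)/sin δ ≈ 0.769.
p = a·p₁ + b·p₂ ≈ (0.966, 0.091, 0.241); φ = arcsin(p_z) ≈ 13.97°, λ = atan2(p_y, p_x) ≈ 5.39°.

≈ lat 14°, lon 5°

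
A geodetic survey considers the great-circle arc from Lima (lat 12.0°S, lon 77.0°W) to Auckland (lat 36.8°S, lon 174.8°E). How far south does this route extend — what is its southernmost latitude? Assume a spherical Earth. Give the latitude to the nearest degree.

The great circle lies in the plane with unit normal n̂ = (p₁ × p₂)/|p₁ × p₂|.
Here n̂_z ≈ -0.749; the vertex latitude is φ_max = arccos|n̂_z| ≈ 41.5°.

≈ 41°S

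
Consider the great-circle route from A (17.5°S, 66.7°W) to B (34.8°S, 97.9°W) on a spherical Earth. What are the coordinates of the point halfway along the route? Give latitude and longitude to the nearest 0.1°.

≈ (27.0°S, 81.1°W)

Write both endpoints as unit vectors p₁, p₂ with components (cos φ cos λ, cos φ sin λ, sin φ).
The central angle between the endpoints is δ = arccos(p₁·p₂) ≈ 0.571 rad (32.7°).
Interpolate at f = 1/2 with slerp weights a = sin((1−f)δ)/sin δ ≈ 0.521, b = sin(fδ)/sin δ ≈ 0.521.
p = a·p₁ + b·p₂ ≈ (0.138, -0.880, -0.454); φ = arcsin(p_z) ≈ -27.01°, λ = atan2(p_y, p_x) ≈ -81.11°.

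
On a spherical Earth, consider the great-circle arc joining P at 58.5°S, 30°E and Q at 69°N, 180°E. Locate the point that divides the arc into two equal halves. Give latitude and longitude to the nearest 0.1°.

≈ 16.3°N, 70.2°E

Write both endpoints as unit vectors p₁, p₂ with components (cos φ cos λ, cos φ sin λ, sin φ).
The central angle between the endpoints is δ = arccos(p₁·p₂) ≈ 2.851 rad (163.4°).
Interpolate at f = 1/2 with slerp weights a = sin((1−f)δ)/sin δ ≈ 3.457, b = sin(fδ)/sin δ ≈ 3.457.
p = a·p₁ + b·p₂ ≈ (0.325, 0.903, 0.280); φ = arcsin(p_z) ≈ 16.25°, λ = atan2(p_y, p_x) ≈ 70.19°.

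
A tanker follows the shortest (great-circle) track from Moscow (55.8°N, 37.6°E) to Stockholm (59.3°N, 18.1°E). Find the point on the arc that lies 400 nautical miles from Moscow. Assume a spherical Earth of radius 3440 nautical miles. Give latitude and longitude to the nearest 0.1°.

The haversine formula gives a central angle δ ≈ 0.192 rad (11.0°) between the endpoints. The total great-circle distance is δ·R ≈ 0.192 × 3440 ≈ 660 nmi, so the target fraction is f = 400/660 ≈ 0.606.
Interpolate at f ≈ 0.606 with slerp weights a = sin((1−f)δ)/sin δ ≈ 0.396, b = sin(fδ)/sin δ ≈ 0.609.
p = a·p₁ + b·p₂ ≈ (0.472, 0.232, 0.851); φ = arcsin(p_z) ≈ 58.29°, λ = atan2(p_y, p_x) ≈ 26.22°.

≈ 58.3°N, 26.2°E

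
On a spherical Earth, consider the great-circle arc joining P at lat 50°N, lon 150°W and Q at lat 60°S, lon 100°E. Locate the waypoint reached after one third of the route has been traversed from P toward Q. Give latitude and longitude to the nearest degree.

Convert each endpoint to a unit vector on the sphere (x = cos φ cos λ, y = cos φ sin λ, z = sin φ).
The central angle between the endpoints is δ = arccos(p₁·p₂) ≈ 2.455 rad (140.7°).
Interpolate at f = 1/3 with slerp weights a = sin((1−f)δ)/sin δ ≈ 1.574, b = sin(fδ)/sin δ ≈ 1.151.
p = a·p₁ + b·p₂ ≈ (-0.976, 0.061, 0.209); φ = arcsin(p_z) ≈ 12.04°, λ = atan2(p_y, p_x) ≈ 176.42°.

≈ lat 12°N, lon 176°E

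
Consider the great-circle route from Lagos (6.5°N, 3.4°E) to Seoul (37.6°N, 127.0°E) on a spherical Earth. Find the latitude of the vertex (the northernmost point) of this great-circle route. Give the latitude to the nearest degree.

≈ 45°N

The great circle lies in the plane with unit normal n̂ = (p₁ × p₂)/|p₁ × p₂|.
Here n̂_z ≈ +0.705; the vertex latitude is φ_max = arccos|n̂_z| ≈ 45.2°.
Check via Clairaut: cos φ_max = |cos φ₁| · sin C = cos(6.5°)·sin(45.2°) ≈ 0.705, again giving ≈ 45.2°.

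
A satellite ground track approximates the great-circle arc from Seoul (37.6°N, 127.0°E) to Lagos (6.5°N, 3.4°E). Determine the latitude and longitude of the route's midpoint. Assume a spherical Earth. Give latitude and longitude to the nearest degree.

The haversine formula gives a central angle δ ≈ 1.946 rad (111.5°) between the endpoints.
Interpolate at f = 1/2 with slerp weights a = sin((1−f)δ)/sin δ ≈ 0.888, b = sin(fδ)/sin δ ≈ 0.888.
p = a·p₁ + b·p₂ ≈ (0.458, 0.615, 0.643); φ = arcsin(p_z) ≈ 39.99°, λ = atan2(p_y, p_x) ≈ 53.33°.

≈ (40°N, 53°E)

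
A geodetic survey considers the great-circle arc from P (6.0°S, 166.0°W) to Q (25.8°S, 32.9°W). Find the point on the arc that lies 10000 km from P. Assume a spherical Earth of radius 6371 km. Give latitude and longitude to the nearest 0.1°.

Write both endpoints as unit vectors p₁, p₂ with components (cos φ cos λ, cos φ sin λ, sin φ).
The central angle between the endpoints is δ = arccos(p₁·p₂) ≈ 2.173 rad (124.5°). The total great-circle distance is δ·R ≈ 2.173 × 6371 ≈ 13843 km, so the target fraction is f = 10000/13843 ≈ 0.722.
Interpolate at f ≈ 0.722 with slerp weights a = sin((1−f)δ)/sin δ ≈ 0.688, b = sin(fδ)/sin δ ≈ 1.213.
p = a·p₁ + b·p₂ ≈ (0.253, -0.759, -0.600); φ = arcsin(p_z) ≈ -36.87°, λ = atan2(p_y, p_x) ≈ -71.56°.

≈ (36.9°S, 71.6°W)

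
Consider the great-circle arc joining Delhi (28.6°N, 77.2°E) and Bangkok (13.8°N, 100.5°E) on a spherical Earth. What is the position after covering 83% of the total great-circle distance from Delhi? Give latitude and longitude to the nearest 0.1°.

The haversine formula gives a central angle δ ≈ 0.457 rad (26.2°) between the endpoints.
Interpolate at f = 0.83 with slerp weights a = sin((1−f)δ)/sin δ ≈ 0.176, b = sin(fδ)/sin δ ≈ 0.839.
p = a·p₁ + b·p₂ ≈ (-0.114, 0.952, 0.284); φ = arcsin(p_z) ≈ 16.52°, λ = atan2(p_y, p_x) ≈ 96.85°.

≈ (16.5°N, 96.8°E)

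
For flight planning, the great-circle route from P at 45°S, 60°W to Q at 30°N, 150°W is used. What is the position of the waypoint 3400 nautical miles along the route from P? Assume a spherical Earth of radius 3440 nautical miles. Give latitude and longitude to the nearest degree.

Convert each endpoint to a unit vector on the sphere (x = cos φ cos λ, y = cos φ sin λ, z = sin φ).
The central angle between the endpoints is δ = arccos(p₁·p₂) ≈ 1.932 rad (110.7°). The total great-circle distance is δ·R ≈ 1.932 × 3440 ≈ 6647 nmi, so the target fraction is f = 3400/6647 ≈ 0.512.
Interpolate at f ≈ 0.512 with slerp weights a = sin((1−f)δ)/sin δ ≈ 0.866, b = sin(fδ)/sin δ ≈ 0.893.
p = a·p₁ + b·p₂ ≈ (-0.364, -0.917, -0.166); φ = arcsin(p_z) ≈ -9.54°, λ = atan2(p_y, p_x) ≈ -111.63°.

≈ 10°S, 112°W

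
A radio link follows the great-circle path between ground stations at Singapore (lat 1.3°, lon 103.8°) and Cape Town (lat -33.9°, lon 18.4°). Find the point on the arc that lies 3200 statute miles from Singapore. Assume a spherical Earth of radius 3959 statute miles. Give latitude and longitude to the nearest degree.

Convert each endpoint to a unit vector on the sphere (x = cos φ cos λ, y = cos φ sin λ, z = sin φ).
The central angle between the endpoints is δ = arccos(p₁·p₂) ≈ 1.517 rad (86.9°). The total great-circle distance is δ·R ≈ 1.517 × 3959 ≈ 6005 mi, so the target fraction is f = 3200/6005 ≈ 0.533.
Interpolate at f ≈ 0.533 with slerp weights a = sin((1−f)δ)/sin δ ≈ 0.652, b = sin(fδ)/sin δ ≈ 0.724.
p = a·p₁ + b·p₂ ≈ (0.415, 0.822, -0.389); φ = arcsin(p_z) ≈ -22.90°, λ = atan2(p_y, p_x) ≈ 63.23°.

≈ lat -23°, lon 63°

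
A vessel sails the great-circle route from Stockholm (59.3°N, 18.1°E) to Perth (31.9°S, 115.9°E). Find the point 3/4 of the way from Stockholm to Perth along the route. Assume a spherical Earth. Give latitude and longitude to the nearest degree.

Write both endpoints as unit vectors p₁, p₂ with components (cos φ cos λ, cos φ sin λ, sin φ).
The central angle between the endpoints is δ = arccos(p₁·p₂) ≈ 2.110 rad (120.9°).
Interpolate at f = 3/4 with slerp weights a = sin((1−f)δ)/sin δ ≈ 0.586, b = sin(fδ)/sin δ ≈ 1.165.
p = a·p₁ + b·p₂ ≈ (-0.147, 0.983, -0.111); φ = arcsin(p_z) ≈ -6.40°, λ = atan2(p_y, p_x) ≈ 98.53°.

≈ (6°S, 99°E)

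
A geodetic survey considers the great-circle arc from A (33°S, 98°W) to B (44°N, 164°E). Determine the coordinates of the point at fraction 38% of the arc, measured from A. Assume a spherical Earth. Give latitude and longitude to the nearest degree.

≈ (2°S, 132°W)

Convert each endpoint to a unit vector on the sphere (x = cos φ cos λ, y = cos φ sin λ, z = sin φ).
The central angle between the endpoints is δ = arccos(p₁·p₂) ≈ 2.051 rad (117.5°).
Interpolate at f = 0.38 with slerp weights a = sin((1−f)δ)/sin δ ≈ 1.078, b = sin(fδ)/sin δ ≈ 0.793.
p = a·p₁ + b·p₂ ≈ (-0.674, -0.738, -0.036); φ = arcsin(p_z) ≈ -2.08°, λ = atan2(p_y, p_x) ≈ -132.41°.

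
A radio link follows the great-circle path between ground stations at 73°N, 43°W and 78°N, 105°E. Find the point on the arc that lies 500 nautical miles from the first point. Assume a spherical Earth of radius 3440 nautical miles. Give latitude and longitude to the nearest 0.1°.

≈ 80.9°N, 30.6°W

The haversine formula gives a central angle δ ≈ 0.487 rad (27.9°) between the endpoints. The total great-circle distance is δ·R ≈ 0.487 × 3440 ≈ 1674 nmi, so the target fraction is f = 500/1674 ≈ 0.299.
Interpolate at f ≈ 0.299 with slerp weights a = sin((1−f)δ)/sin δ ≈ 0.716, b = sin(fδ)/sin δ ≈ 0.310.
p = a·p₁ + b·p₂ ≈ (0.136, -0.081, 0.987); φ = arcsin(p_z) ≈ 80.89°, λ = atan2(p_y, p_x) ≈ -30.56°.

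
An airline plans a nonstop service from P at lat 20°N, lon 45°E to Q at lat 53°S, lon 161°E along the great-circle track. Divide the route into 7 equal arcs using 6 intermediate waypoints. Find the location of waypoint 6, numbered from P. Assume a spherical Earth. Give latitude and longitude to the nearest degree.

≈ lat 52°S, lon 132°E

From cos δ = sin φ₁ sin φ₂ + cos φ₁ cos φ₂ cos Δλ, the central angle is δ ≈ 2.119 rad (121.4°).
Interpolate at f = 6/7 with slerp weights a = sin((1−f)δ)/sin δ ≈ 0.349, b = sin(fδ)/sin δ ≈ 1.137.
p = a·p₁ + b·p₂ ≈ (-0.415, 0.455, -0.788); φ = arcsin(p_z) ≈ -52.02°, λ = atan2(p_y, p_x) ≈ 132.36°.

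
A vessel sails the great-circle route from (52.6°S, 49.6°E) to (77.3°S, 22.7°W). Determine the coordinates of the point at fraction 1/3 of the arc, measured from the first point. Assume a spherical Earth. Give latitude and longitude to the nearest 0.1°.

≈ (63.3°S, 40.1°E)

The haversine formula gives a central angle δ ≈ 0.617 rad (35.4°) between the endpoints.
Interpolate at f = 1/3 with slerp weights a = sin((1−f)δ)/sin δ ≈ 0.691, b = sin(fδ)/sin δ ≈ 0.353.
p = a·p₁ + b·p₂ ≈ (0.344, 0.290, -0.893); φ = arcsin(p_z) ≈ -63.29°, λ = atan2(p_y, p_x) ≈ 40.13°.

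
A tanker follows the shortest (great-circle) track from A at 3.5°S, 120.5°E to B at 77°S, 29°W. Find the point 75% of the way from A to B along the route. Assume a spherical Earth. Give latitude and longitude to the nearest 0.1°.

Convert each endpoint to a unit vector on the sphere (x = cos φ cos λ, y = cos φ sin λ, z = sin φ).
The central angle between the endpoints is δ = arccos(p₁·p₂) ≈ 1.705 rad (97.7°).
Interpolate at f = 0.75 with slerp weights a = sin((1−f)δ)/sin δ ≈ 0.417, b = sin(fδ)/sin δ ≈ 0.966.
p = a·p₁ + b·p₂ ≈ (-0.021, 0.253, -0.967); φ = arcsin(p_z) ≈ -75.27°, λ = atan2(p_y, p_x) ≈ 94.79°.

≈ 75.3°S, 94.8°E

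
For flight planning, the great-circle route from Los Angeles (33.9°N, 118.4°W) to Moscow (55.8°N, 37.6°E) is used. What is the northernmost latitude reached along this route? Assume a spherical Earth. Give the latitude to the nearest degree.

The great circle lies in the plane with unit normal n̂ = (p₁ × p₂)/|p₁ × p₂|.
Here n̂_z ≈ +0.190; the vertex latitude is φ_max = arccos|n̂_z| ≈ 79.1°.
Check via Clairaut: cos φ_max = |cos φ₁| · sin C = cos(33.9°)·sin(13.2°) ≈ 0.190, again giving ≈ 79.1°.

≈ 79°N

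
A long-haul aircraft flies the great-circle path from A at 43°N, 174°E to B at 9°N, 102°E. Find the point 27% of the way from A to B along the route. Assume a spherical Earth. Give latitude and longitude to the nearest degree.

Write both endpoints as unit vectors p₁, p₂ with components (cos φ cos λ, cos φ sin λ, sin φ).
The central angle between the endpoints is δ = arccos(p₁·p₂) ≈ 1.235 rad (70.7°).
Interpolate at f = 0.27 with slerp weights a = sin((1−f)δ)/sin δ ≈ 0.831, b = sin(fδ)/sin δ ≈ 0.347.
p = a·p₁ + b·p₂ ≈ (-0.675, 0.398, 0.621); φ = arcsin(p_z) ≈ 38.37°, λ = atan2(p_y, p_x) ≈ 149.46°.

≈ 38°N, 149°E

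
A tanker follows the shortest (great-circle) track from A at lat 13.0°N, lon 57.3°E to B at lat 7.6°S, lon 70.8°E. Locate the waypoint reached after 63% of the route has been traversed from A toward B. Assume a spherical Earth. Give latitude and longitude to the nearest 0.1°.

From cos δ = sin φ₁ sin φ₂ + cos φ₁ cos φ₂ cos Δλ, the central angle is δ ≈ 0.429 rad (24.6°).
Interpolate at f = 0.63 with slerp weights a = sin((1−f)δ)/sin δ ≈ 0.380, b = sin(fδ)/sin δ ≈ 0.642.
p = a·p₁ + b·p₂ ≈ (0.409, 0.912, 0.001); φ = arcsin(p_z) ≈ 0.03°, λ = atan2(p_y, p_x) ≈ 65.84°.

≈ lat 0.0°N, lon 65.8°E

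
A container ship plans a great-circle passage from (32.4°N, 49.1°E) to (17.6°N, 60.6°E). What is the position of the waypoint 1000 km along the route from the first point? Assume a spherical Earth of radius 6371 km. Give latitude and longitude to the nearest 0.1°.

≈ (25.1°N, 55.2°E)

Write both endpoints as unit vectors p₁, p₂ with components (cos φ cos λ, cos φ sin λ, sin φ).
The central angle between the endpoints is δ = arccos(p₁·p₂) ≈ 0.315 rad (18.1°). The total great-circle distance is δ·R ≈ 0.315 × 6371 ≈ 2010 km, so the target fraction is f = 1000/2010 ≈ 0.498.
Interpolate at f ≈ 0.498 with slerp weights a = sin((1−f)δ)/sin δ ≈ 0.509, b = sin(fδ)/sin δ ≈ 0.504.
p = a·p₁ + b·p₂ ≈ (0.517, 0.743, 0.425); φ = arcsin(p_z) ≈ 25.15°, λ = atan2(p_y, p_x) ≈ 55.17°.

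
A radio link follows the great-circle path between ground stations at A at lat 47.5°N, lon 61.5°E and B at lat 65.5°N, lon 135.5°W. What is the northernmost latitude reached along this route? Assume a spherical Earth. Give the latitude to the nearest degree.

The great circle lies in the plane with unit normal n̂ = (p₁ × p₂)/|p₁ × p₂|.
Here n̂_z ≈ +0.090; the vertex latitude is φ_max = arccos|n̂_z| ≈ 84.9°.
Check via Clairaut: cos φ_max = |cos φ₁| · sin C = cos(47.5°)·sin(7.6°) ≈ 0.090, again giving ≈ 84.9°.

≈ 85°N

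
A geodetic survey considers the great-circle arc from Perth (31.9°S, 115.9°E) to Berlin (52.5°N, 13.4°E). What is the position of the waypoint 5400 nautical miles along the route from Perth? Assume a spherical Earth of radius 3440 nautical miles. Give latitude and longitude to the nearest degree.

≈ 37°N, 54°E

Write both endpoints as unit vectors p₁, p₂ with components (cos φ cos λ, cos φ sin λ, sin φ).
The central angle between the endpoints is δ = arccos(p₁·p₂) ≈ 2.131 rad (122.1°). The total great-circle distance is δ·R ≈ 2.131 × 3440 ≈ 7330 nmi, so the target fraction is f = 5400/7330 ≈ 0.737.
Interpolate at f ≈ 0.737 with slerp weights a = sin((1−f)δ)/sin δ ≈ 0.628, b = sin(fδ)/sin δ ≈ 1.180.
p = a·p₁ + b·p₂ ≈ (0.466, 0.646, 0.605); φ = arcsin(p_z) ≈ 37.20°, λ = atan2(p_y, p_x) ≈ 54.19°.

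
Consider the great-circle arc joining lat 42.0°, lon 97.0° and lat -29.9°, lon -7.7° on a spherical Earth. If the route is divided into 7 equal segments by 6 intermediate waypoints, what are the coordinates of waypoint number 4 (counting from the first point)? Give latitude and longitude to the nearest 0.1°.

Convert each endpoint to a unit vector on the sphere (x = cos φ cos λ, y = cos φ sin λ, z = sin φ).
The central angle between the endpoints is δ = arccos(p₁·p₂) ≈ 2.091 rad (119.8°).
Interpolate at f = 4/7 with slerp weights a = sin((1−f)δ)/sin δ ≈ 0.900, b = sin(fδ)/sin δ ≈ 1.072.
p = a·p₁ + b·p₂ ≈ (0.839, 0.539, 0.068); φ = arcsin(p_z) ≈ 3.89°, λ = atan2(p_y, p_x) ≈ 32.72°.

≈ lat 3.9°, lon 32.7°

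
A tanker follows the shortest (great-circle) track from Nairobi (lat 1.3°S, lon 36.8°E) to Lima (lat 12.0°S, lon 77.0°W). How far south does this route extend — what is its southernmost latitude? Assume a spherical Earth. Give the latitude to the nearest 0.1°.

≈ 13.7°S

The great circle lies in the plane with unit normal n̂ = (p₁ × p₂)/|p₁ × p₂|.
Here n̂_z ≈ -0.972; the vertex latitude is φ_max = arccos|n̂_z| ≈ 13.7°.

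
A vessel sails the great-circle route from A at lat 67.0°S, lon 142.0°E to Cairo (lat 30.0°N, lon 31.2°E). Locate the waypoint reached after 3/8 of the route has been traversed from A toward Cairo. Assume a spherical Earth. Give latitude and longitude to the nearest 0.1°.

≈ lat 41.1°S, lon 66.9°E

Write both endpoints as unit vectors p₁, p₂ with components (cos φ cos λ, cos φ sin λ, sin φ).
The central angle between the endpoints is δ = arccos(p₁·p₂) ≈ 2.190 rad (125.5°).
Interpolate at f = 3/8 with slerp weights a = sin((1−f)δ)/sin δ ≈ 1.203, b = sin(fδ)/sin δ ≈ 0.899.
p = a·p₁ + b·p₂ ≈ (0.295, 0.693, -0.658); φ = arcsin(p_z) ≈ -41.14°, λ = atan2(p_y, p_x) ≈ 66.90°.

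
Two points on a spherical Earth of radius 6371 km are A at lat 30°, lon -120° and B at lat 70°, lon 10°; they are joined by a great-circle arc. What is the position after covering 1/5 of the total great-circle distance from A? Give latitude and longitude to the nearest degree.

From cos δ = sin φ₁ sin φ₂ + cos φ₁ cos φ₂ cos Δλ, the central angle is δ ≈ 1.288 rad (73.8°).
Interpolate at f = 1/5 with slerp weights a = sin((1−f)δ)/sin δ ≈ 0.893, b = sin(fδ)/sin δ ≈ 0.265.
p = a·p₁ + b·p₂ ≈ (-0.297, -0.654, 0.696); φ = arcsin(p_z) ≈ 44.08°, λ = atan2(p_y, p_x) ≈ -114.45°.

≈ lat 44°, lon -114°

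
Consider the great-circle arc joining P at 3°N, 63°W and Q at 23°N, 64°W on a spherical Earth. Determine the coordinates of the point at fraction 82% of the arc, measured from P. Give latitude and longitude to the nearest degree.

Write both endpoints as unit vectors p₁, p₂ with components (cos φ cos λ, cos φ sin λ, sin φ).
The central angle between the endpoints is δ = arccos(p₁·p₂) ≈ 0.349 rad (20.0°).
Interpolate at f = 0.82 with slerp weights a = sin((1−f)δ)/sin δ ≈ 0.184, b = sin(fδ)/sin δ ≈ 0.826.
p = a·p₁ + b·p₂ ≈ (0.416, -0.846, 0.332); φ = arcsin(p_z) ≈ 19.40°, λ = atan2(p_y, p_x) ≈ -63.81°.

≈ 19°N, 64°W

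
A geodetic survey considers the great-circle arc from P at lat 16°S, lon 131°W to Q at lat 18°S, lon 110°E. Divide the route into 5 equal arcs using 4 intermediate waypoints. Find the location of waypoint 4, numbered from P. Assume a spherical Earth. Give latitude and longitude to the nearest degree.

≈ lat 26°S, lon 132°E

The haversine formula gives a central angle δ ≈ 1.937 rad (111.0°) between the endpoints.
Interpolate at f = 4/5 with slerp weights a = sin((1−f)δ)/sin δ ≈ 0.405, b = sin(fδ)/sin δ ≈ 1.071.
p = a·p₁ + b·p₂ ≈ (-0.603, 0.663, -0.442); φ = arcsin(p_z) ≈ -26.26°, λ = atan2(p_y, p_x) ≈ 132.29°.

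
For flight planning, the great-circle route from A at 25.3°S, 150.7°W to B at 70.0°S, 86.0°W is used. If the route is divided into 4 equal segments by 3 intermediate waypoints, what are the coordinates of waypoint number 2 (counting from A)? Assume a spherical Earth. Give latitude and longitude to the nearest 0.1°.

From cos δ = sin φ₁ sin φ₂ + cos φ₁ cos φ₂ cos Δλ, the central angle is δ ≈ 1.008 rad (57.7°).
Interpolate at f = 2/4 with slerp weights a = sin((1−f)δ)/sin δ ≈ 0.571, b = sin(fδ)/sin δ ≈ 0.571.
p = a·p₁ + b·p₂ ≈ (-0.437, -0.447, -0.781); φ = arcsin(p_z) ≈ -51.31°, λ = atan2(p_y, p_x) ≈ -134.29°.

≈ 51.3°S, 134.3°W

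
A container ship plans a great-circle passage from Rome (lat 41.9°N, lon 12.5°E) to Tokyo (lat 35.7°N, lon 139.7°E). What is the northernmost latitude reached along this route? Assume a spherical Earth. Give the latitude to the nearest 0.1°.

≈ 61.2°N

The great circle lies in the plane with unit normal n̂ = (p₁ × p₂)/|p₁ × p₂|.
Here n̂_z ≈ +0.482; the vertex latitude is φ_max = arccos|n̂_z| ≈ 61.2°.
Check via Clairaut: cos φ_max = |cos φ₁| · sin C = cos(41.9°)·sin(40.3°) ≈ 0.482, again giving ≈ 61.2°.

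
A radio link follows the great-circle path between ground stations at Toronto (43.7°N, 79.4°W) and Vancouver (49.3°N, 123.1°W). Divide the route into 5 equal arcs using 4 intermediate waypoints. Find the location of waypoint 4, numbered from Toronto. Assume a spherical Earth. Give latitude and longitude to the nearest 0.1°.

Write both endpoints as unit vectors p₁, p₂ with components (cos φ cos λ, cos φ sin λ, sin φ).
The central angle between the endpoints is δ = arccos(p₁·p₂) ≈ 0.526 rad (30.2°).
Interpolate at f = 4/5 with slerp weights a = sin((1−f)δ)/sin δ ≈ 0.209, b = sin(fδ)/sin δ ≈ 0.814.
p = a·p₁ + b·p₂ ≈ (-0.262, -0.593, 0.761); φ = arcsin(p_z) ≈ 49.58°, λ = atan2(p_y, p_x) ≈ -113.83°.

≈ 49.6°N, 113.8°W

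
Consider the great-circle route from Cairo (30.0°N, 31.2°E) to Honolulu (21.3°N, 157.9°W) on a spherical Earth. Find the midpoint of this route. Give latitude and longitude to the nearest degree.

Convert each endpoint to a unit vector on the sphere (x = cos φ cos λ, y = cos φ sin λ, z = sin φ).
The central angle between the endpoints is δ = arccos(p₁·p₂) ≈ 2.233 rad (128.0°).
Interpolate at f = 1/2 with slerp weights a = sin((1−f)δ)/sin δ ≈ 1.140, b = sin(fδ)/sin δ ≈ 1.140.
p = a·p₁ + b·p₂ ≈ (-0.140, 0.112, 0.984); φ = arcsin(p_z) ≈ 79.70°, λ = atan2(p_y, p_x) ≈ 141.31°.

≈ (80°N, 141°E)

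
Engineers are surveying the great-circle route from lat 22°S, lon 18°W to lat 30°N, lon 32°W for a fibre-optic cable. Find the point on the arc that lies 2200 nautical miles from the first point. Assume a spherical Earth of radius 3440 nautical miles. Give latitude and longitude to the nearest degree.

≈ lat 14°N, lon 27°W

Convert each endpoint to a unit vector on the sphere (x = cos φ cos λ, y = cos φ sin λ, z = sin φ).
The central angle between the endpoints is δ = arccos(p₁·p₂) ≈ 0.937 rad (53.7°). The total great-circle distance is δ·R ≈ 0.937 × 3440 ≈ 3225 nmi, so the target fraction is f = 2200/3225 ≈ 0.682.
Interpolate at f ≈ 0.682 with slerp weights a = sin((1−f)δ)/sin δ ≈ 0.364, b = sin(fδ)/sin δ ≈ 0.740.
p = a·p₁ + b·p₂ ≈ (0.865, -0.444, 0.234); φ = arcsin(p_z) ≈ 13.52°, λ = atan2(p_y, p_x) ≈ -27.18°.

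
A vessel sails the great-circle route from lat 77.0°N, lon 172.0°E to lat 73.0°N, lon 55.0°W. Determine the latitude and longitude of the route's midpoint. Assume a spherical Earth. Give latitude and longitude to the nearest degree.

≈ lat 84°N, lon 105°W

From cos δ = sin φ₁ sin φ₂ + cos φ₁ cos φ₂ cos Δλ, the central angle is δ ≈ 0.480 rad (27.5°).
Interpolate at f = 1/2 with slerp weights a = sin((1−f)δ)/sin δ ≈ 0.515, b = sin(fδ)/sin δ ≈ 0.515.
p = a·p₁ + b·p₂ ≈ (-0.028, -0.107, 0.994); φ = arcsin(p_z) ≈ 83.64°, λ = atan2(p_y, p_x) ≈ -104.81°.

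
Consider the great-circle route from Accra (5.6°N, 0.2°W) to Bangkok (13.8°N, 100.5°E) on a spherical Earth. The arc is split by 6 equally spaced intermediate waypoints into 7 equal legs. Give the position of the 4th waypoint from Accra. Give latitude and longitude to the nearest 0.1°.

Convert each endpoint to a unit vector on the sphere (x = cos φ cos λ, y = cos φ sin λ, z = sin φ).
The central angle between the endpoints is δ = arccos(p₁·p₂) ≈ 1.728 rad (99.0°).
Interpolate at f = 4/7 with slerp weights a = sin((1−f)δ)/sin δ ≈ 0.683, b = sin(fδ)/sin δ ≈ 0.845.
p = a·p₁ + b·p₂ ≈ (0.530, 0.804, 0.268); φ = arcsin(p_z) ≈ 15.56°, λ = atan2(p_y, p_x) ≈ 56.61°.

≈ (15.6°N, 56.6°E)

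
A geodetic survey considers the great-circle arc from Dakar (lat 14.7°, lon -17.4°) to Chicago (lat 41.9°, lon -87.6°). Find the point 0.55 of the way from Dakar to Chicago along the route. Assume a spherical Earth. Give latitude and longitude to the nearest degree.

Write both endpoints as unit vectors p₁, p₂ with components (cos φ cos λ, cos φ sin λ, sin φ).
The central angle between the endpoints is δ = arccos(p₁·p₂) ≈ 1.145 rad (65.6°).
Interpolate at f = 0.55 with slerp weights a = sin((1−f)δ)/sin δ ≈ 0.541, b = sin(fδ)/sin δ ≈ 0.647.
p = a·p₁ + b·p₂ ≈ (0.520, -0.637, 0.569); φ = arcsin(p_z) ≈ 34.69°, λ = atan2(p_y, p_x) ≈ -50.82°.

≈ lat 35°, lon -51°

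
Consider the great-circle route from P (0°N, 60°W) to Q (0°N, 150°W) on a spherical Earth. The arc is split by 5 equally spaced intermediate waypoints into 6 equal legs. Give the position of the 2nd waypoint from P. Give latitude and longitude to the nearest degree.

≈ (0°N, 90°W)

Convert each endpoint to a unit vector on the sphere (x = cos φ cos λ, y = cos φ sin λ, z = sin φ).
The central angle between the endpoints is δ = arccos(p₁·p₂) ≈ 1.571 rad (90.0°).
Interpolate at f = 2/6 with slerp weights a = sin((1−f)δ)/sin δ ≈ 0.866, b = sin(fδ)/sin δ ≈ 0.500.
p = a·p₁ + b·p₂ ≈ (0.000, -1.000, 0.000); φ = arcsin(p_z) ≈ 0.00°, λ = atan2(p_y, p_x) ≈ -90.00°.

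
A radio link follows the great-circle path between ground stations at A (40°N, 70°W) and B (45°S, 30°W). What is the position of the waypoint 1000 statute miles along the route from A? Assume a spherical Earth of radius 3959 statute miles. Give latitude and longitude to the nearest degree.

Convert each endpoint to a unit vector on the sphere (x = cos φ cos λ, y = cos φ sin λ, z = sin φ).
The central angle between the endpoints is δ = arccos(p₁·p₂) ≈ 1.610 rad (92.3°). The total great-circle distance is δ·R ≈ 1.610 × 3959 ≈ 6375 mi, so the target fraction is f = 1000/6375 ≈ 0.157.
Interpolate at f ≈ 0.157 with slerp weights a = sin((1−f)δ)/sin δ ≈ 0.978, b = sin(fδ)/sin δ ≈ 0.250.
p = a·p₁ + b·p₂ ≈ (0.409, -0.793, 0.452); φ = arcsin(p_z) ≈ 26.87°, λ = atan2(p_y, p_x) ≈ -62.68°.

≈ (27°N, 63°W)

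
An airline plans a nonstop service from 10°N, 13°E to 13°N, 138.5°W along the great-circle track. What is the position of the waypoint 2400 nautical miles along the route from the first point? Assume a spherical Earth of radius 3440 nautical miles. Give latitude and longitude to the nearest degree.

≈ 32°N, 23°W

Convert each endpoint to a unit vector on the sphere (x = cos φ cos λ, y = cos φ sin λ, z = sin φ).
The central angle between the endpoints is δ = arccos(p₁·p₂) ≈ 2.505 rad (143.5°). The total great-circle distance is δ·R ≈ 2.505 × 3440 ≈ 8618 nmi, so the target fraction is f = 2400/8618 ≈ 0.278.
Interpolate at f ≈ 0.278 with slerp weights a = sin((1−f)δ)/sin δ ≈ 1.636, b = sin(fδ)/sin δ ≈ 1.081.
p = a·p₁ + b·p₂ ≈ (0.781, -0.336, 0.527); φ = arcsin(p_z) ≈ 31.82°, λ = atan2(p_y, p_x) ≈ -23.26°.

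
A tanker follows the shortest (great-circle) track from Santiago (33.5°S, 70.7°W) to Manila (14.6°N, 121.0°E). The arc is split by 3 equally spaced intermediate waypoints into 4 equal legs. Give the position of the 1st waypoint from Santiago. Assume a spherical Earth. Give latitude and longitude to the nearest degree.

Convert each endpoint to a unit vector on the sphere (x = cos φ cos λ, y = cos φ sin λ, z = sin φ).
The central angle between the endpoints is δ = arccos(p₁·p₂) ≈ 2.763 rad (158.3°).
Interpolate at f = 1/4 with slerp weights a = sin((1−f)δ)/sin δ ≈ 2.374, b = sin(fδ)/sin δ ≈ 1.725.
p = a·p₁ + b·p₂ ≈ (-0.206, -0.437, -0.875); φ = arcsin(p_z) ≈ -61.10°, λ = atan2(p_y, p_x) ≈ -115.18°.

≈ 61°S, 115°W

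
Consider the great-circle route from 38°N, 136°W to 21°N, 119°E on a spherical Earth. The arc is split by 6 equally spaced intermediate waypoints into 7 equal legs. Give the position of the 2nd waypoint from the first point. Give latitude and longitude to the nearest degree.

From cos δ = sin φ₁ sin φ₂ + cos φ₁ cos φ₂ cos Δλ, the central angle is δ ≈ 1.541 rad (88.3°).
Interpolate at f = 2/7 with slerp weights a = sin((1−f)δ)/sin δ ≈ 0.892, b = sin(fδ)/sin δ ≈ 0.426.
p = a·p₁ + b·p₂ ≈ (-0.698, -0.140, 0.702); φ = arcsin(p_z) ≈ 44.57°, λ = atan2(p_y, p_x) ≈ -168.66°.

≈ 45°N, 169°W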